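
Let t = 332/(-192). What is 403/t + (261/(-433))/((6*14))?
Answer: -234533877/1006292 ≈ -233.07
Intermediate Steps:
t = -83/48 (t = 332*(-1/192) = -83/48 ≈ -1.7292)
403/t + (261/(-433))/((6*14)) = 403/(-83/48) + (261/(-433))/((6*14)) = 403*(-48/83) + (261*(-1/433))/84 = -19344/83 - 261/433*1/84 = -19344/83 - 87/12124 = -234533877/1006292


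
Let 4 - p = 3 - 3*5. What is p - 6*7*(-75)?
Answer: 3166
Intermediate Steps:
p = 16 (p = 4 - (3 - 3*5) = 4 - (3 - 15) = 4 - 1*(-12) = 4 + 12 = 16)
p - 6*7*(-75) = 16 - 6*7*(-75) = 16 - 42*(-75) = 16 + 3150 = 3166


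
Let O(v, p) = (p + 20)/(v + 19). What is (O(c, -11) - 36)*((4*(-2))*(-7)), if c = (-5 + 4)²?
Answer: -9954/5 ≈ -1990.8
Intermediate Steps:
c = 1 (c = (-1)² = 1)
O(v, p) = (20 + p)/(19 + v)
(O(c, -11) - 36)*((4*(-2))*(-7)) = ((20 - 11)/(19 + 1) - 36)*((4*(-2))*(-7)) = (9/20 - 36)*(-8*(-7)) = ((1/20)*9 - 36)*56 = (9/20 - 36)*56 = -711/20*56 = -9954/5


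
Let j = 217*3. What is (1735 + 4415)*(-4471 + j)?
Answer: -23493000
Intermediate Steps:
j = 651
(1735 + 4415)*(-4471 + j) = (1735 + 4415)*(-4471 + 651) = 6150*(-3820) = -23493000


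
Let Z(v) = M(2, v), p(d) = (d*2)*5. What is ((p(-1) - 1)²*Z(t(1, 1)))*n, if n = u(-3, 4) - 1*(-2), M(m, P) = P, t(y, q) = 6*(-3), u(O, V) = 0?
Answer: -4356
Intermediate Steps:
t(y, q) = -18
p(d) = 10*d (p(d) = (2*d)*5 = 10*d)
Z(v) = v
n = 2 (n = 0 - 1*(-2) = 0 + 2 = 2)
((p(-1) - 1)²*Z(t(1, 1)))*n = ((10*(-1) - 1)²*(-18))*2 = ((-10 - 1)²*(-18))*2 = ((-11)²*(-18))*2 = (121*(-18))*2 = -2178*2 = -4356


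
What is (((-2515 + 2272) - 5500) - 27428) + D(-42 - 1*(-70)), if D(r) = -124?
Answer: -33295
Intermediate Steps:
(((-2515 + 2272) - 5500) - 27428) + D(-42 - 1*(-70)) = (((-2515 + 2272) - 5500) - 27428) - 124 = ((-243 - 5500) - 27428) - 124 = (-5743 - 27428) - 124 = -33171 - 124 = -33295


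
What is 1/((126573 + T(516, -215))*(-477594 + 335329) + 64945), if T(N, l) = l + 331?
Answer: -1/18023345640 ≈ -5.5484e-11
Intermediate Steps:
T(N, l) = 331 + l
1/((126573 + T(516, -215))*(-477594 + 335329) + 64945) = 1/((126573 + (331 - 215))*(-477594 + 335329) + 64945) = 1/((126573 + 116)*(-142265) + 64945) = 1/(126689*(-142265) + 64945) = 1/(-18023410585 + 64945) = 1/(-18023345640) = -1/18023345640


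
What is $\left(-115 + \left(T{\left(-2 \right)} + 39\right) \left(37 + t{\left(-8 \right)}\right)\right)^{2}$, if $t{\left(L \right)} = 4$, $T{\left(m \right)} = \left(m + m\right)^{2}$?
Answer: $4579600$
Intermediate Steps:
$T{\left(m \right)} = 4 m^{2}$ ($T{\left(m \right)} = \left(2 m\right)^{2} = 4 m^{2}$)
$\left(-115 + \left(T{\left(-2 \right)} + 39\right) \left(37 + t{\left(-8 \right)}\right)\right)^{2} = \left(-115 + \left(4 \left(-2\right)^{2} + 39\right) \left(37 + 4\right)\right)^{2} = \left(-115 + \left(4 \cdot 4 + 39\right) 41\right)^{2} = \left(-115 + \left(16 + 39\right) 41\right)^{2} = \left(-115 + 55 \cdot 41\right)^{2} = \left(-115 + 2255\right)^{2} = 2140^{2} = 4579600$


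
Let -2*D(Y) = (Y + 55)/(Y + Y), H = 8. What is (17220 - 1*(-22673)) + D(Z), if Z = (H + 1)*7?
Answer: 5026459/126 ≈ 39893.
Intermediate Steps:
Z = 63 (Z = (8 + 1)*7 = 9*7 = 63)
D(Y) = -(55 + Y)/(4*Y) (D(Y) = -(Y + 55)/(2*(Y + Y)) = -(55 + Y)/(2*(2*Y)) = -(55 + Y)*1/(2*Y)/2 = -(55 + Y)/(4*Y))
(17220 - 1*(-22673)) + D(Z) = (17220 - 1*(-22673)) + (¼)*(-55 - 1*63)/63 = (17220 + 22673) + (¼)*(1/63)*(-55 - 63) = 39893 + (¼)*(1/63)*(-118) = 39893 - 59/126 = 5026459/126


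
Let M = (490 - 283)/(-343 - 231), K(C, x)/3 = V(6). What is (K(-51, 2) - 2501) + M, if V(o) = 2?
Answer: -1432337/574 ≈ -2495.4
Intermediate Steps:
K(C, x) = 6 (K(C, x) = 3*2 = 6)
M = -207/574 (M = 207/(-574) = 207*(-1/574) = -207/574 ≈ -0.36063)
(K(-51, 2) - 2501) + M = (6 - 2501) - 207/574 = -2495 - 207/574 = -1432337/574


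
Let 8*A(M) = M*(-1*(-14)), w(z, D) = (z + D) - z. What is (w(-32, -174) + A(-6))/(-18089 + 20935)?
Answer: -369/5692 ≈ -0.064828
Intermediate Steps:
w(z, D) = D (w(z, D) = (D + z) - z = D)
A(M) = 7*M/4 (A(M) = (M*(-1*(-14)))/8 = (M*14)/8 = (14*M)/8 = 7*M/4)
(w(-32, -174) + A(-6))/(-18089 + 20935) = (-174 + (7/4)*(-6))/(-18089 + 20935) = (-174 - 21/2)/2846 = -369/2*1/2846 = -369/5692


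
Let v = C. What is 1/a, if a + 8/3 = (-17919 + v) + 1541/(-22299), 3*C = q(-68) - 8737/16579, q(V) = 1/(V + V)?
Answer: -50278536456/901087600772947 ≈ -5.5798e-5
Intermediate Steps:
q(V) = 1/(2*V)
C = -1204811/6764232 (C = ((1/2)/(-68) - 8737/16579)/3 = ((1/2)*(-1/68) - 8737*1/16579)/3 = (-1/136 - 8737/16579)/3 = (1/3)*(-1204811/2254744) = -1204811/6764232 ≈ -0.17811)
v = -1204811/6764232 ≈ -0.17811
a = -901087600772947/50278536456 (a = -8/3 + ((-17919 - 1204811/6764232) + 1541/(-22299)) = -8/3 + (-121209478019/6764232 + 1541*(-1/22299)) = -8/3 + (-121209478019/6764232 - 1541/22299) = -8/3 - 300317841558577/16759512152 = -901087600772947/50278536456 ≈ -17922.)
1/a = 1/(-901087600772947/50278536456) = -50278536456/901087600772947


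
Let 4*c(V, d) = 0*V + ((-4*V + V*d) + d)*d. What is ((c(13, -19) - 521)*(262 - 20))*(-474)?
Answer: -113503566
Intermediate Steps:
c(V, d) = d*(d - 4*V + V*d)/4 (c(V, d) = (0*V + ((-4*V + V*d) + d)*d)/4 = (0 + (d - 4*V + V*d)*d)/4 = (0 + d*(d - 4*V + V*d))/4 = (d*(d - 4*V + V*d))/4 = d*(d - 4*V + V*d)/4)
((c(13, -19) - 521)*(262 - 20))*(-474) = (((1/4)*(-19)*(-19 - 4*13 + 13*(-19)) - 521)*(262 - 20))*(-474) = (((1/4)*(-19)*(-19 - 52 - 247) - 521)*242)*(-474) = (((1/4)*(-19)*(-318) - 521)*242)*(-474) = ((3021/2 - 521)*242)*(-474) = ((1979/2)*242)*(-474) = 239459*(-474) = -113503566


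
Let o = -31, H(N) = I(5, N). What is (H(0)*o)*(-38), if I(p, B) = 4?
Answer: 4712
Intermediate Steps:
H(N) = 4
(H(0)*o)*(-38) = (4*(-31))*(-38) = -124*(-38) = 4712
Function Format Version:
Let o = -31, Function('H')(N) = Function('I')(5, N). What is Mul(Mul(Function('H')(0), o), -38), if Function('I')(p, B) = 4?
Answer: 4712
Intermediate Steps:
Function('H')(N) = 4
Mul(Mul(Function('H')(0), o), -38) = Mul(Mul(4, -31), -38) = Mul(-124, -38) = 4712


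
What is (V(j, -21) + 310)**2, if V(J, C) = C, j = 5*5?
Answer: 83521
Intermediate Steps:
j = 25
(V(j, -21) + 310)**2 = (-21 + 310)**2 = 289**2 = 83521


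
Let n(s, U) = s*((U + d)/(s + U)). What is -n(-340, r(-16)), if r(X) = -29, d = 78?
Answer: -16660/369 ≈ -45.149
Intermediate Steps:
n(s, U) = s*(78 + U)/(U + s) (n(s, U) = s*((U + 78)/(s + U)) = s*((78 + U)/(U + s)) = s*(78 + U)/(U + s))
-n(-340, r(-16)) = -(-340)*(78 - 29)/(-29 - 340) = -(-340)*49/(-369) = -(-340)*(-1)*49/369 = -1*16660/369 = -16660/369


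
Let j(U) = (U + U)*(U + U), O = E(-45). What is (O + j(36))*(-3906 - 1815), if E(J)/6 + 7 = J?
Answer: -27872712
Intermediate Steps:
E(J) = -42 + 6*J
O = -312 (O = -42 + 6*(-45) = -42 - 270 = -312)
j(U) = 4*U**2 (j(U) = (2*U)*(2*U) = 4*U**2)
(O + j(36))*(-3906 - 1815) = (-312 + 4*36**2)*(-3906 - 1815) = (-312 + 4*1296)*(-5721) = (-312 + 5184)*(-5721) = 4872*(-5721) = -27872712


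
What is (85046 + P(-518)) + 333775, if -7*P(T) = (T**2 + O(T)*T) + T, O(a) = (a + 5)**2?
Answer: 19855069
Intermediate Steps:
O(a) = (5 + a)**2
P(T) = -T/7 - T**2/7 - T*(5 + T)**2/7 (P(T) = -((T**2 + (5 + T)**2*T) + T)/7 = -((T**2 + T*(5 + T)**2) + T)/7 = -(T + T**2 + T*(5 + T)**2)/7 = -T/7 - T**2/7 - T*(5 + T)**2/7)
(85046 + P(-518)) + 333775 = (85046 - 1/7*(-518)*(1 - 518 + (5 - 518)**2)) + 333775 = (85046 - 1/7*(-518)*(1 - 518 + (-513)**2)) + 333775 = (85046 - 1/7*(-518)*(1 - 518 + 263169)) + 333775 = (85046 - 1/7*(-518)*262652) + 333775 = (85046 + 19436248) + 333775 = 19521294 + 333775 = 19855069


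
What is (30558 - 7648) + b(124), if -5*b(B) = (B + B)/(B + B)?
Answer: 114549/5 ≈ 22910.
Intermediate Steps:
b(B) = -1/5 (b(B) = -(B + B)/(5*(B + B)) = -2*B/(5*(2*B)) = -2*B*1/(2*B)/5 = -1/5*1 = -1/5)
(30558 - 7648) + b(124) = (30558 - 7648) - 1/5 = 22910 - 1/5 = 114549/5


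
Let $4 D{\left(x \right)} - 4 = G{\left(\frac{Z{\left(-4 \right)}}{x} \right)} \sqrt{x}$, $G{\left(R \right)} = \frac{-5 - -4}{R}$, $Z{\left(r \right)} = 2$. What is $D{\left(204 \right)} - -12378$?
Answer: $12379 - 51 \sqrt{51} \approx 12015.0$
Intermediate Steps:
$G{\left(R \right)} = - \frac{1}{R}$ ($G{\left(R \right)} = \frac{-5 + 4}{R} = - \frac{1}{R}$)
$D{\left(x \right)} = 1 - \frac{x^{\frac{3}{2}}}{8}$ ($D{\left(x \right)} = 1 + \frac{- \frac{1}{2 \frac{1}{x}} \sqrt{x}}{4} = 1 + \frac{- \frac{x}{2} \sqrt{x}}{4} = 1 + \frac{\left(- \frac{1}{2}\right) x^{\frac{3}{2}}}{4} = 1 - \frac{x^{\frac{3}{2}}}{8}$)
$D{\left(204 \right)} - -12378 = \left(1 - \frac{204^{\frac{3}{2}}}{8}\right) - -12378 = \left(1 - \frac{408 \sqrt{51}}{8}\right) + 12378 = \left(1 - 51 \sqrt{51}\right) + 12378 = 12379 - 51 \sqrt{51}$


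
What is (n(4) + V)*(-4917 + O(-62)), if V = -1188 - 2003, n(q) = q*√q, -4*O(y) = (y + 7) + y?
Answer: 62230833/4 ≈ 1.5558e+7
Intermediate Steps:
O(y) = -7/4 - y/2 (O(y) = -((y + 7) + y)/4 = -((7 + y) + y)/4 = -(7 + 2*y)/4 = -7/4 - y/2)
n(q) = q^(3/2)
V = -3191
(n(4) + V)*(-4917 + O(-62)) = (4^(3/2) - 3191)*(-4917 + (-7/4 - ½*(-62))) = (8 - 3191)*(-4917 + (-7/4 + 31)) = -3183*(-4917 + 117/4) = -3183*(-19551/4) = 62230833/4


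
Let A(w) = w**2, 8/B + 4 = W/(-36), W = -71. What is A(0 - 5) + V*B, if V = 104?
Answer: -28127/73 ≈ -385.30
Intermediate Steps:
B = -288/73 (B = 8/(-4 - 71/(-36)) = 8/(-4 - 71*(-1/36)) = 8/(-4 + 71/36) = 8/(-73/36) = 8*(-36/73) = -288/73 ≈ -3.9452)
A(0 - 5) + V*B = (0 - 5)**2 + 104*(-288/73) = (-5)**2 - 29952/73 = 25 - 29952/73 = -28127/73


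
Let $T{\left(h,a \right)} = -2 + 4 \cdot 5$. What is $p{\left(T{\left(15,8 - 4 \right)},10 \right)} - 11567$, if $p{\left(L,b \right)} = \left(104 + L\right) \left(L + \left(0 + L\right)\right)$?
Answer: $-7175$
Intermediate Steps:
$T{\left(h,a \right)} = 18$ ($T{\left(h,a \right)} = -2 + 20 = 18$)
$p{\left(L,b \right)} = 2 L \left(104 + L\right)$ ($p{\left(L,b \right)} = \left(104 + L\right) \left(L + L\right) = \left(104 + L\right) 2 L = 2 L \left(104 + L\right)$)
$p{\left(T{\left(15,8 - 4 \right)},10 \right)} - 11567 = 2 \cdot 18 \left(104 + 18\right) - 11567 = 2 \cdot 18 \cdot 122 - 11567 = 4392 - 11567 = -7175$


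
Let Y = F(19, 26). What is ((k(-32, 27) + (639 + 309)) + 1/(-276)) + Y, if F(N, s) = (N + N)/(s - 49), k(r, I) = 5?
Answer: 262571/276 ≈ 951.34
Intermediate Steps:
F(N, s) = 2*N/(-49 + s) (F(N, s) = (2*N)/(-49 + s) = 2*N/(-49 + s))
Y = -38/23 (Y = 2*19/(-49 + 26) = 2*19/(-23) = 2*19*(-1/23) = -38/23 ≈ -1.6522)
((k(-32, 27) + (639 + 309)) + 1/(-276)) + Y = ((5 + (639 + 309)) + 1/(-276)) - 38/23 = ((5 + 948) - 1/276) - 38/23 = (953 - 1/276) - 38/23 = 263027/276 - 38/23 = 262571/276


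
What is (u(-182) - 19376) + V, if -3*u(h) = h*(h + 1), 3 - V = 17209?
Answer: -142688/3 ≈ -47563.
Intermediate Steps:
V = -17206 (V = 3 - 1*17209 = 3 - 17209 = -17206)
u(h) = -h*(1 + h)/3 (u(h) = -h*(h + 1)/3 = -h*(1 + h)/3)
(u(-182) - 19376) + V = (-⅓*(-182)*(1 - 182) - 19376) - 17206 = (-⅓*(-182)*(-181) - 19376) - 17206 = (-32942/3 - 19376) - 17206 = -91070/3 - 17206 = -142688/3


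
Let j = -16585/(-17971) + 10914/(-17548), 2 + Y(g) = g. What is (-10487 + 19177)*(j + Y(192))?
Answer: 1218475428005/736811 ≈ 1.6537e+6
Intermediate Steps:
Y(g) = -2 + g
j = 443449/1473622 (j = -16585*(-1/17971) + 10914*(-1/17548) = 16585/17971 - 51/82 = 443449/1473622 ≈ 0.30092)
(-10487 + 19177)*(j + Y(192)) = (-10487 + 19177)*(443449/1473622 + (-2 + 192)) = 8690*(443449/1473622 + 190) = 8690*(280431629/1473622) = 1218475428005/736811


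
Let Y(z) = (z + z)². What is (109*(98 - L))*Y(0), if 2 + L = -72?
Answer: 0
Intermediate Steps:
L = -74 (L = -2 - 72 = -74)
Y(z) = 4*z² (Y(z) = (2*z)² = 4*z²)
(109*(98 - L))*Y(0) = (109*(98 - 1*(-74)))*(4*0²) = (109*(98 + 74))*(4*0) = (109*172)*0 = 18748*0 = 0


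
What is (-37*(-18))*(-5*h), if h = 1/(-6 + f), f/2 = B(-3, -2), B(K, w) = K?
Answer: 555/2 ≈ 277.50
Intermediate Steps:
f = -6 (f = 2*(-3) = -6)
h = -1/12 (h = 1/(-6 - 6) = 1/(-12) = -1/12 ≈ -0.083333)
(-37*(-18))*(-5*h) = (-37*(-18))*(-5*(-1/12)) = 666*(5/12) = 555/2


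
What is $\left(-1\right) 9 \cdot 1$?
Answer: $-9$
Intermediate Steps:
$\left(-1\right) 9 \cdot 1 = \left(-9\right) 1 = -9$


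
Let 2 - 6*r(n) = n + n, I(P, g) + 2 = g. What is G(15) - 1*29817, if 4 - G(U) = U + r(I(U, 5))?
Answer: -89482/3 ≈ -29827.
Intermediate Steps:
I(P, g) = -2 + g
r(n) = ⅓ - n/3 (r(n) = ⅓ - (n + n)/6 = ⅓ - n/3)
G(U) = 14/3 - U (G(U) = 4 - (U + (⅓ - (-2 + 5)/3)) = 4 - (U + (⅓ - ⅓*3)) = 4 - (U + (⅓ - 1)) = 4 - (U - ⅔) = 4 - (-⅔ + U) = 4 + (⅔ - U) = 14/3 - U)
G(15) - 1*29817 = (14/3 - 1*15) - 1*29817 = (14/3 - 15) - 29817 = -31/3 - 29817 = -89482/3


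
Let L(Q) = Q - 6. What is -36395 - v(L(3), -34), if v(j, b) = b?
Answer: -36361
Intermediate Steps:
L(Q) = -6 + Q
-36395 - v(L(3), -34) = -36395 - 1*(-34) = -36395 + 34 = -36361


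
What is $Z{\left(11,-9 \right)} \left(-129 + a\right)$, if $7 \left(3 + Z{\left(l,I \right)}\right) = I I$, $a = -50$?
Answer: $- \frac{10740}{7} \approx -1534.3$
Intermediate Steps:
$Z{\left(l,I \right)} = -3 + \frac{I^{2}}{7}$ ($Z{\left(l,I \right)} = -3 + \frac{I I}{7} = -3 + \frac{I^{2}}{7}$)
$Z{\left(11,-9 \right)} \left(-129 + a\right) = \left(-3 + \frac{\left(-9\right)^{2}}{7}\right) \left(-129 - 50\right) = \left(-3 + \frac{1}{7} \cdot 81\right) \left(-179\right) = \left(-3 + \frac{81}{7}\right) \left(-179\right) = \frac{60}{7} \left(-179\right) = - \frac{10740}{7}$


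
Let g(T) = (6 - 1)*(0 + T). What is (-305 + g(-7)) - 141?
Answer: -481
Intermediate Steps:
g(T) = 5*T
(-305 + g(-7)) - 141 = (-305 + 5*(-7)) - 141 = (-305 - 35) - 141 = -340 - 141 = -481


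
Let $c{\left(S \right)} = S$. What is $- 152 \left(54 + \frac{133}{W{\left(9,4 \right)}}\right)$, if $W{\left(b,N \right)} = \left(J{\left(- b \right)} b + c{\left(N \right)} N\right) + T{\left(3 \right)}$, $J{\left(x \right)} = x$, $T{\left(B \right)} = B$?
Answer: $- \frac{244340}{31} \approx -7881.9$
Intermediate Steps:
$W{\left(b,N \right)} = 3 + N^{2} - b^{2}$ ($W{\left(b,N \right)} = \left(- b b + N N\right) + 3 = \left(- b^{2} + N^{2}\right) + 3 = \left(N^{2} - b^{2}\right) + 3 = 3 + N^{2} - b^{2}$)
$- 152 \left(54 + \frac{133}{W{\left(9,4 \right)}}\right) = - 152 \left(54 + \frac{133}{3 + 4^{2} - 9^{2}}\right) = - 152 \left(54 + \frac{133}{3 + 16 - 81}\right) = - 152 \left(54 + \frac{133}{-62}\right) = - 152 \left(54 + 133 \left(- \frac{1}{62}\right)\right) = - 152 \left(54 - \frac{133}{62}\right) = \left(-152\right) \frac{3215}{62} = - \frac{244340}{31}$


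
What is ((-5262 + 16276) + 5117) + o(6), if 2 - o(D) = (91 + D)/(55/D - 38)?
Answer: 2791591/173 ≈ 16136.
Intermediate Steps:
o(D) = 2 - (91 + D)/(-38 + 55/D) (o(D) = 2 - (91 + D)/(55/D - 38) = 2 - (91 + D)/(-38 + 55/D))
((-5262 + 16276) + 5117) + o(6) = ((-5262 + 16276) + 5117) + (-110 + 6**2 + 167*6)/(-55 + 38*6) = (11014 + 5117) + (-110 + 36 + 1002)/(-55 + 228) = 16131 + 928/173 = 2791591/173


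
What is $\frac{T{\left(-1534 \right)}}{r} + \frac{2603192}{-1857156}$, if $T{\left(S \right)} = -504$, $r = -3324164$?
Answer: $- \frac{540781320304}{385843194849} \approx -1.4016$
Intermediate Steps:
$\frac{T{\left(-1534 \right)}}{r} + \frac{2603192}{-1857156} = - \frac{504}{-3324164} + \frac{2603192}{-1857156} = \left(-504\right) \left(- \frac{1}{3324164}\right) + 2603192 \left(- \frac{1}{1857156}\right) = \frac{126}{831041} - \frac{650798}{464289} = - \frac{540781320304}{385843194849}$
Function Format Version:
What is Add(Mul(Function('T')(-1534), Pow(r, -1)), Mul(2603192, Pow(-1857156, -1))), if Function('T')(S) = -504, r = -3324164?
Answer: Rational(-540781320304, 385843194849) ≈ -1.4016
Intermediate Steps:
Add(Mul(Function('T')(-1534), Pow(r, -1)), Mul(2603192, Pow(-1857156, -1))) = Add(Mul(-504, Pow(-3324164, -1)), Mul(2603192, Pow(-1857156, -1))) = Add(Mul(-504, Rational(-1, 3324164)), Mul(2603192, Rational(-1, 1857156))) = Add(Rational(126, 831041), Rational(-650798, 464289)) = Rational(-540781320304, 385843194849)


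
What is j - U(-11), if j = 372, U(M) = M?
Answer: 383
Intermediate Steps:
j - U(-11) = 372 - 1*(-11) = 372 + 11 = 383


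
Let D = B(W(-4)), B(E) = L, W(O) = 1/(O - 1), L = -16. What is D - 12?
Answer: -28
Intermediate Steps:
W(O) = 1/(-1 + O)
B(E) = -16
D = -16
D - 12 = -16 - 12 = -28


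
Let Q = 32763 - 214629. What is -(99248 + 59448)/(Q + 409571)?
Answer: -158696/227705 ≈ -0.69694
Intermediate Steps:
Q = -181866
-(99248 + 59448)/(Q + 409571) = -(99248 + 59448)/(-181866 + 409571) = -158696/227705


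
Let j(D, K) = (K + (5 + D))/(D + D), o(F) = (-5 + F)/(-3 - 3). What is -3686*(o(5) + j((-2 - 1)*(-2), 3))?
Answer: -12901/3 ≈ -4300.3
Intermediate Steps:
o(F) = 5/6 - F/6 (o(F) = (-5 + F)/(-6) = (-5 + F)*(-1/6) = 5/6 - F/6)
j(D, K) = (5 + D + K)/(2*D) (j(D, K) = (5 + D + K)/((2*D)) = (5 + D + K)*(1/(2*D)) = (5 + D + K)/(2*D))
-3686*(o(5) + j((-2 - 1)*(-2), 3)) = -3686*((5/6 - 1/6*5) + (5 + (-2 - 1)*(-2) + 3)/(2*(((-2 - 1)*(-2))))) = -3686*((5/6 - 5/6) + (5 - 3*(-2) + 3)/(2*((-3*(-2))))) = -3686*(0 + (1/2)*(5 + 6 + 3)/6) = -3686*(0 + (1/2)*(1/6)*14) = -3686*(0 + 7/6) = -12901/3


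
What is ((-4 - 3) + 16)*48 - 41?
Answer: 391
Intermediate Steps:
((-4 - 3) + 16)*48 - 41 = (-7 + 16)*48 - 41 = 9*48 - 41 = 432 - 41 = 391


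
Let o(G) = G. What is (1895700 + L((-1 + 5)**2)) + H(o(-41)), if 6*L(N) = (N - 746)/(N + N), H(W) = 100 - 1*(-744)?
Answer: 182067859/96 ≈ 1.8965e+6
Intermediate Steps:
H(W) = 844 (H(W) = 100 + 744 = 844)
L(N) = (-746 + N)/(12*N) (L(N) = ((N - 746)/(N + N))/6 = ((-746 + N)/((2*N)))/6 = ((-746 + N)*(1/(2*N)))/6 = ((-746 + N)/(2*N))/6 = (-746 + N)/(12*N))
(1895700 + L((-1 + 5)**2)) + H(o(-41)) = (1895700 + (-746 + (-1 + 5)**2)/(12*((-1 + 5)**2))) + 844 = (1895700 + (-746 + 4**2)/(12*(4**2))) + 844 = (1895700 + (1/12)*(-746 + 16)/16) + 844 = (1895700 + (1/12)*(1/16)*(-730)) + 844 = (1895700 - 365/96) + 844 = 181986835/96 + 844 = 182067859/96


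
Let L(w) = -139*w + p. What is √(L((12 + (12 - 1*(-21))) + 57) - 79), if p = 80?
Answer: I*√14177 ≈ 119.07*I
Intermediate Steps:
L(w) = 80 - 139*w (L(w) = -139*w + 80 = 80 - 139*w)
√(L((12 + (12 - 1*(-21))) + 57) - 79) = √((80 - 139*((12 + (12 - 1*(-21))) + 57)) - 79) = √((80 - 139*((12 + (12 + 21)) + 57)) - 79) = √((80 - 139*((12 + 33) + 57)) - 79) = √((80 - 139*(45 + 57)) - 79) = √((80 - 139*102) - 79) = √((80 - 14178) - 79) = √(-14098 - 79) = √(-14177) = I*√14177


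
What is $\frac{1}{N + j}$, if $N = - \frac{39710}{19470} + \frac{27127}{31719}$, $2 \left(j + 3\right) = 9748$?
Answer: $\frac{1871421}{9113475331} \approx 0.00020535$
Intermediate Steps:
$j = 4871$ ($j = -3 + \frac{1}{2} \cdot 9748 = -3 + 4874 = 4871$)
$N = - \frac{2216360}{1871421}$ ($N = \left(-39710\right) \frac{1}{19470} + 27127 \cdot \frac{1}{31719} = - \frac{361}{177} + \frac{27127}{31719} = - \frac{2216360}{1871421} \approx -1.1843$)
$\frac{1}{N + j} = \frac{1}{- \frac{2216360}{1871421} + 4871} = \frac{1}{\frac{9113475331}{1871421}} = \frac{1871421}{9113475331}$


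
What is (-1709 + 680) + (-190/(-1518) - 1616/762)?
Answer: -99380756/96393 ≈ -1031.0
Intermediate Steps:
(-1709 + 680) + (-190/(-1518) - 1616/762) = -1029 + (-190*(-1/1518) - 1616*1/762) = -1029 + (95/759 - 808/381) = -1029 - 192359/96393 = -99380756/96393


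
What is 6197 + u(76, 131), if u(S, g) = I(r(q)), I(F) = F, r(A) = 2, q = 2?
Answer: 6199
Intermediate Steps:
u(S, g) = 2
6197 + u(76, 131) = 6197 + 2 = 6199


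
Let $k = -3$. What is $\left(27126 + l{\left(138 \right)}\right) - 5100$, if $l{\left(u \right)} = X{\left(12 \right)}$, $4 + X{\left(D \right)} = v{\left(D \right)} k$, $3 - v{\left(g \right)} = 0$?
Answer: $22013$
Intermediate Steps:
$v{\left(g \right)} = 3$ ($v{\left(g \right)} = 3 - 0 = 3 + 0 = 3$)
$X{\left(D \right)} = -13$ ($X{\left(D \right)} = -4 + 3 \left(-3\right) = -4 - 9 = -13$)
$l{\left(u \right)} = -13$
$\left(27126 + l{\left(138 \right)}\right) - 5100 = \left(27126 - 13\right) - 5100 = 27113 - 5100 = 22013$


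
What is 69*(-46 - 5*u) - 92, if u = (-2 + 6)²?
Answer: -8786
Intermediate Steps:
u = 16 (u = 4² = 16)
69*(-46 - 5*u) - 92 = 69*(-46 - 5*16) - 92 = 69*(-46 - 80) - 92 = 69*(-126) - 92 = -8694 - 92 = -8786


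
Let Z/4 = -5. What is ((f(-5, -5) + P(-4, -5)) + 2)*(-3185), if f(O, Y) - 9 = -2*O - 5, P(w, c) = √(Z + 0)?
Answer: -50960 - 6370*I*√5 ≈ -50960.0 - 14244.0*I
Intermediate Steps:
Z = -20 (Z = 4*(-5) = -20)
P(w, c) = 2*I*√5 (P(w, c) = √(-20 + 0) = √(-20) = 2*I*√5)
f(O, Y) = 4 - 2*O (f(O, Y) = 9 + (-2*O - 5) = 9 + (-5 - 2*O) = 4 - 2*O)
((f(-5, -5) + P(-4, -5)) + 2)*(-3185) = (((4 - 2*(-5)) + 2*I*√5) + 2)*(-3185) = (((4 + 10) + 2*I*√5) + 2)*(-3185) = ((14 + 2*I*√5) + 2)*(-3185) = (16 + 2*I*√5)*(-3185) = -50960 - 6370*I*√5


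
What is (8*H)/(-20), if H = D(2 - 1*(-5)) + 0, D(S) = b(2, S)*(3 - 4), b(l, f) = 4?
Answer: 8/5 ≈ 1.6000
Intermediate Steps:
D(S) = -4 (D(S) = 4*(3 - 4) = 4*(-1) = -4)
H = -4 (H = -4 + 0 = -4)
(8*H)/(-20) = (8*(-4))/(-20) = -32*(-1/20) = 8/5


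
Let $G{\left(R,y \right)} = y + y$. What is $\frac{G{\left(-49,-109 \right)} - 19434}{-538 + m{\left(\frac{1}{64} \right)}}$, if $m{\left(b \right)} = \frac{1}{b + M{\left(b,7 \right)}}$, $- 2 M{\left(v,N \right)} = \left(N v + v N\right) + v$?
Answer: $\frac{127738}{3561} \approx 35.871$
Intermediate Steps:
$M{\left(v,N \right)} = - \frac{v}{2} - N v$ ($M{\left(v,N \right)} = - \frac{\left(N v + v N\right) + v}{2} = - \frac{\left(N v + N v\right) + v}{2} = - \frac{2 N v + v}{2} = - \frac{v + 2 N v}{2} = - \frac{v}{2} - N v$)
$G{\left(R,y \right)} = 2 y$
$m{\left(b \right)} = - \frac{2}{13 b}$ ($m{\left(b \right)} = \frac{1}{b - b \left(\frac{1}{2} + 7\right)} = \frac{1}{b - b \frac{15}{2}} = \frac{1}{b - \frac{15 b}{2}} = \frac{1}{\left(- \frac{13}{2}\right) b} = - \frac{2}{13 b}$)
$\frac{G{\left(-49,-109 \right)} - 19434}{-538 + m{\left(\frac{1}{64} \right)}} = \frac{2 \left(-109\right) - 19434}{-538 - \frac{2}{13 \cdot \frac{1}{64}}} = \frac{-218 - 19434}{-538 - \frac{2 \frac{1}{\frac{1}{64}}}{13}} = - \frac{19652}{-538 - \frac{128}{13}} = - \frac{19652}{- \frac{7122}{13}} = \left(-19652\right) \left(- \frac{13}{7122}\right) = \frac{127738}{3561}$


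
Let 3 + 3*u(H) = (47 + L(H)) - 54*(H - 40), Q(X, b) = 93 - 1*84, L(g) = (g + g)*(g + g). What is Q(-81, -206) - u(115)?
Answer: -16289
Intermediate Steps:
L(g) = 4*g² (L(g) = (2*g)*(2*g) = 4*g²)
Q(X, b) = 9 (Q(X, b) = 93 - 84 = 9)
u(H) = 2204/3 - 18*H + 4*H²/3 (u(H) = -1 + ((47 + 4*H²) - 54*(H - 40))/3 = -1 + ((47 + 4*H²) - 54*(-40 + H))/3 = -1 + ((47 + 4*H²) + (2160 - 54*H))/3 = -1 + (2207 - 54*H + 4*H²)/3 = -1 + (2207/3 - 18*H + 4*H²/3) = 2204/3 - 18*H + 4*H²/3)
Q(-81, -206) - u(115) = 9 - (2204/3 - 18*115 + (4/3)*115²) = 9 - (2204/3 - 2070 + (4/3)*13225) = 9 - (2204/3 - 2070 + 52900/3) = 9 - 1*16298 = 9 - 16298 = -16289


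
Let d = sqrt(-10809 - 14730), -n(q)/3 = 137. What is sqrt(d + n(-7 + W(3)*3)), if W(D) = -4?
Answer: sqrt(-411 + I*sqrt(25539)) ≈ 3.8714 + 20.639*I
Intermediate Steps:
n(q) = -411 (n(q) = -3*137 = -411)
d = I*sqrt(25539) (d = sqrt(-25539) = I*sqrt(25539) ≈ 159.81*I)
sqrt(d + n(-7 + W(3)*3)) = sqrt(I*sqrt(25539) - 411) = sqrt(-411 + I*sqrt(25539))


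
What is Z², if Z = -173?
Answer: 29929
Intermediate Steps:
Z² = (-173)² = 29929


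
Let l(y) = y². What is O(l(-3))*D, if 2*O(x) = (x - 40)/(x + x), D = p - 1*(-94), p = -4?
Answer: -155/2 ≈ -77.500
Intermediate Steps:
D = 90 (D = -4 - 1*(-94) = -4 + 94 = 90)
O(x) = (-40 + x)/(4*x) (O(x) = ((x - 40)/(x + x))/2 = ((-40 + x)/((2*x)))/2 = ((-40 + x)*(1/(2*x)))/2 = ((-40 + x)/(2*x))/2 = (-40 + x)/(4*x))
O(l(-3))*D = ((-40 + (-3)²)/(4*((-3)²)))*90 = ((¼)*(-40 + 9)/9)*90 = ((¼)*(⅑)*(-31))*90 = -31/36*90 = -155/2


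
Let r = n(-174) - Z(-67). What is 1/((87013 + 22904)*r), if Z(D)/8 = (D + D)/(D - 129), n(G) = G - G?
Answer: -49/29457756 ≈ -1.6634e-6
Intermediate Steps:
n(G) = 0
Z(D) = 16*D/(-129 + D) (Z(D) = 8*((D + D)/(D - 129)) = 8*((2*D)/(-129 + D)) = 8*(2*D/(-129 + D)) = 16*D/(-129 + D))
r = -268/49 (r = 0 - 16*(-67)/(-129 - 67) = 0 - 16*(-67)/(-196) = 0 - 16*(-67)*(-1)/196 = 0 - 1*268/49 = 0 - 268/49 = -268/49 ≈ -5.4694)
1/((87013 + 22904)*r) = 1/((87013 + 22904)*(-268/49)) = -49/268/109917 = (1/109917)*(-49/268) = -49/29457756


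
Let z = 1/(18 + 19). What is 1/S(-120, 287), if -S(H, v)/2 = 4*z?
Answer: -37/8 ≈ -4.6250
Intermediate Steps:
z = 1/37 ≈ 0.027027
S(H, v) = -8/37
1/S(-120, 287) = 1/(-8/37) = -37/8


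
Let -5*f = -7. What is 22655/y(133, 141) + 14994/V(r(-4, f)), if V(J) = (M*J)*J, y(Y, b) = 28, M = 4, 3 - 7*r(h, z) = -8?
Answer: 7884197/3388 ≈ 2327.1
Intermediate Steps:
f = 7/5 (f = -⅕*(-7) = 7/5 ≈ 1.4000)
r(h, z) = 11/7 (r(h, z) = 3/7 - ⅐*(-8) = 3/7 + 8/7 = 11/7)
V(J) = 4*J² (V(J) = (4*J)*J = 4*J²)
22655/y(133, 141) + 14994/V(r(-4, f)) = 22655/28 + 14994/((4*(11/7)²)) = 22655*(1/28) + 14994/((4*(121/49))) = 22655/28 + 14994/(484/49) = 22655/28 + 14994*(49/484) = 22655/28 + 367353/242 = 7884197/3388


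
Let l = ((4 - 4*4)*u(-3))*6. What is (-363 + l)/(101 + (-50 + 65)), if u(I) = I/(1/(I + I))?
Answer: -1659/116 ≈ -14.302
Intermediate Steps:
u(I) = 2*I² (u(I) = I/(1/(2*I)) = I/((1/(2*I))) = I*(2*I) = 2*I²)
l = -1296 (l = ((4 - 4*4)*(2*(-3)²))*6 = ((4 - 16)*(2*9))*6 = -12*18*6 = -216*6 = -1296)
(-363 + l)/(101 + (-50 + 65)) = (-363 - 1296)/(101 + (-50 + 65)) = -1659/(101 + 15) = -1659/116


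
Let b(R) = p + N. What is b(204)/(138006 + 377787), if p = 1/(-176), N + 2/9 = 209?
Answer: 17405/43000848 ≈ 0.00040476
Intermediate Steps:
N = 1879/9 (N = -2/9 + 209 = 1879/9 ≈ 208.78)
p = -1/176 ≈ -0.0056818
b(R) = 330695/1584 (b(R) = -1/176 + 1879/9 = 330695/1584)
b(204)/(138006 + 377787) = 330695/(1584*(138006 + 377787)) = (330695/1584)/515793 = (330695/1584)*(1/515793) = 17405/43000848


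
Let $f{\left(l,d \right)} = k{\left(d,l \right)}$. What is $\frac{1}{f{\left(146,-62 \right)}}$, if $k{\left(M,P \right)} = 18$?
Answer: $\frac{1}{18} \approx 0.055556$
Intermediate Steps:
$f{\left(l,d \right)} = 18$
$\frac{1}{f{\left(146,-62 \right)}} = \frac{1}{18}$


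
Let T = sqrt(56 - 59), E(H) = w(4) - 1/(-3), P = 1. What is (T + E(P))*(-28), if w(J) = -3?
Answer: 224/3 - 28*I*sqrt(3) ≈ 74.667 - 48.497*I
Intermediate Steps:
E(H) = -8/3 (E(H) = -3 - 1/(-3) = -3 - 1*(-1/3) = -3 + 1/3 = -8/3)
T = I*sqrt(3) (T = sqrt(-3) = I*sqrt(3) ≈ 1.732*I)
(T + E(P))*(-28) = (I*sqrt(3) - 8/3)*(-28) = (-8/3 + I*sqrt(3))*(-28) = 224/3 - 28*I*sqrt(3)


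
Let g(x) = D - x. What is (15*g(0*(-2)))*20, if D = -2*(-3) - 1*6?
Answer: 0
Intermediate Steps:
D = 0 (D = 6 - 6 = 0)
g(x) = -x (g(x) = 0 - x = -x)
(15*g(0*(-2)))*20 = (15*(-0*(-2)))*20 = (15*(-1*0))*20 = (15*0)*20 = 0*20 = 0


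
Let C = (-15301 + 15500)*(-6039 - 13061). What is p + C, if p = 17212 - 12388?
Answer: -3796076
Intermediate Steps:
C = -3800900 (C = 199*(-19100) = -3800900)
p = 4824
p + C = 4824 - 3800900 = -3796076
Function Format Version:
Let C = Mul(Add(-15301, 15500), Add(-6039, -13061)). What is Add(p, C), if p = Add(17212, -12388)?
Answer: -3796076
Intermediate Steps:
C = -3800900 (C = Mul(199, -19100) = -3800900)
p = 4824
Add(p, C) = Add(4824, -3800900) = -3796076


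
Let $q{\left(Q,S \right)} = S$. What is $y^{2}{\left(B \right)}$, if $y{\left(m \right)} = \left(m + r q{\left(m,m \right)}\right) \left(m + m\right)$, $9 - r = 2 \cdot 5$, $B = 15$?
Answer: $0$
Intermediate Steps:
$r = -1$ ($r = 9 - 2 \cdot 5 = 9 - 10 = -1$)
$y{\left(m \right)} = 0$ ($y{\left(m \right)} = \left(m - m\right) \left(m + m\right) = 0 \cdot 2 m = 0$)
$y^{2}{\left(B \right)} = 0^{2} = 0$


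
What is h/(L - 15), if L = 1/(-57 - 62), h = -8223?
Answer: 978537/1786 ≈ 547.89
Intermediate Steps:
L = -1/119 (L = 1/(-119) = -1/119 ≈ -0.0084034)
h/(L - 15) = -8223/(-1/119 - 15) = -8223/(-1786/119) = -119/1786*(-8223) = 978537/1786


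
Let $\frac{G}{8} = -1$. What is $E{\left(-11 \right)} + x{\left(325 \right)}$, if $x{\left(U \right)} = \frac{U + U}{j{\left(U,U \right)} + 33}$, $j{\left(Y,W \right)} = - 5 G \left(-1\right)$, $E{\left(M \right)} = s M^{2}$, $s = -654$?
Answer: $- \frac{554588}{7} \approx -79227.0$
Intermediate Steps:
$G = -8$ ($G = 8 \left(-1\right) = -8$)
$E{\left(M \right)} = - 654 M^{2}$
$j{\left(Y,W \right)} = -40$ ($j{\left(Y,W \right)} = \left(-5\right) \left(-8\right) \left(-1\right) = 40 \left(-1\right) = -40$)
$x{\left(U \right)} = - \frac{2 U}{7}$ ($x{\left(U \right)} = \frac{U + U}{-40 + 33} = \frac{2 U}{-7} = 2 U \left(- \frac{1}{7}\right) = - \frac{2 U}{7}$)
$E{\left(-11 \right)} + x{\left(325 \right)} = - 654 \left(-11\right)^{2} - \frac{650}{7} = \left(-654\right) 121 - \frac{650}{7} = -79134 - \frac{650}{7} = - \frac{554588}{7}$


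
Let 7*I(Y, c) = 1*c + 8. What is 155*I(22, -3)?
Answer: 775/7 ≈ 110.71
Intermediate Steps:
I(Y, c) = 8/7 + c/7 (I(Y, c) = (1*c + 8)/7 = (c + 8)/7 = (8 + c)/7 = 8/7 + c/7)
155*I(22, -3) = 155*(8/7 + (⅐)*(-3)) = 155*(8/7 - 3/7) = 155*(5/7) = 775/7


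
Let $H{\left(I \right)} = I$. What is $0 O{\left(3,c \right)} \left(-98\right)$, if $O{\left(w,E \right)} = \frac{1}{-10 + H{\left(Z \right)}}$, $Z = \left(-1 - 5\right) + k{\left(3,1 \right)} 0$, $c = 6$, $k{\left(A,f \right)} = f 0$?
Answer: $0$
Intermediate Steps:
$k{\left(A,f \right)} = 0$
$Z = -6$ ($Z = \left(-1 - 5\right) + 0 \cdot 0 = \left(-1 - 5\right) + 0 = -6 + 0 = -6$)
$O{\left(w,E \right)} = - \frac{1}{16}$ ($O{\left(w,E \right)} = \frac{1}{-10 - 6} = \frac{1}{-16} = - \frac{1}{16}$)
$0 O{\left(3,c \right)} \left(-98\right) = 0 \left(- \frac{1}{16}\right) \left(-98\right) = 0 \left(-98\right) = 0$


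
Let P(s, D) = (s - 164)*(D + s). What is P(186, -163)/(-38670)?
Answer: -253/19335 ≈ -0.013085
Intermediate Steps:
P(s, D) = (-164 + s)*(D + s)
P(186, -163)/(-38670) = (186² - 164*(-163) - 164*186 - 163*186)/(-38670) = (34596 + 26732 - 30504 - 30318)*(-1/38670) = 506*(-1/38670) = -253/19335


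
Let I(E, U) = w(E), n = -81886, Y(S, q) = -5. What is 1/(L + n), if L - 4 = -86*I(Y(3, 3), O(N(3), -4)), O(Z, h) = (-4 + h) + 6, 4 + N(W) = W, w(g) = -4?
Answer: -1/81538 ≈ -1.2264e-5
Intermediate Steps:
N(W) = -4 + W
O(Z, h) = 2 + h
I(E, U) = -4
L = 348 (L = 4 - 86*(-4) = 4 + 344 = 348)
1/(L + n) = 1/(348 - 81886) = 1/(-81538) = -1/81538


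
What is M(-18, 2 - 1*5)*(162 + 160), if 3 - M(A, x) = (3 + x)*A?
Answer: 966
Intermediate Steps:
M(A, x) = 3 - A*(3 + x) (M(A, x) = 3 - (3 + x)*A = 3 - A*(3 + x))
M(-18, 2 - 1*5)*(162 + 160) = (3 - 3*(-18) - 1*(-18)*(2 - 1*5))*(162 + 160) = (3 + 54 - 1*(-18)*(2 - 5))*322 = (3 + 54 - 1*(-18)*(-3))*322 = (3 + 54 - 54)*322 = 3*322 = 966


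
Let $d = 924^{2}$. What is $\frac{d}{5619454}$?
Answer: $\frac{426888}{2809727} \approx 0.15193$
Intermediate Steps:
$d = 853776$
$\frac{d}{5619454} = \frac{853776}{5619454} = 853776 \cdot \frac{1}{5619454} = \frac{426888}{2809727}$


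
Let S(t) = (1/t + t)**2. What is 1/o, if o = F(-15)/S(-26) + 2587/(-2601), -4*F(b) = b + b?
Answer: -1192113729/1172510053 ≈ -1.0167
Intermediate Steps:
F(b) = -b/2 (F(b) = -(b + b)/4 = -b/2)
S(t) = (t + 1/t)**2
o = -1172510053/1192113729 (o = (-1/2*(-15))/(((1 + (-26)**2)**2/(-26)**2)) + 2587/(-2601) = 15/(2*(((1 + 676)**2/676))) + 2587*(-1/2601) = 15/(2*(((1/676)*677**2))) - 2587/2601 = 15/(2*(((1/676)*458329))) - 2587/2601 = 15/(2*(458329/676)) - 2587/2601 = (15/2)*(676/458329) - 2587/2601 = 5070/458329 - 2587/2601 = -1172510053/1192113729 ≈ -0.98356)
1/o = 1/(-1172510053/1192113729) = -1192113729/1172510053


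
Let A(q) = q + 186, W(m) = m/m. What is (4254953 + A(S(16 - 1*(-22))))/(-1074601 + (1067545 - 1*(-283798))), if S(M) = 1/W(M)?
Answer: 2127570/138371 ≈ 15.376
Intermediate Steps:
W(m) = 1
S(M) = 1 (S(M) = 1/1 = 1)
A(q) = 186 + q
(4254953 + A(S(16 - 1*(-22))))/(-1074601 + (1067545 - 1*(-283798))) = (4254953 + (186 + 1))/(-1074601 + (1067545 - 1*(-283798))) = (4254953 + 187)/(-1074601 + (1067545 + 283798)) = 4255140/(-1074601 + 1351343) = 4255140/276742 = 4255140*(1/276742) = 2127570/138371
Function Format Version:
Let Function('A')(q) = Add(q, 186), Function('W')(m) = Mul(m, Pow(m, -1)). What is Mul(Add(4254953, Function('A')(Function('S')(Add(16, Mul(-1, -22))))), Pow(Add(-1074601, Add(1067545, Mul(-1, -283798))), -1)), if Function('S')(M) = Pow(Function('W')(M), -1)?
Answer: Rational(2127570, 138371) ≈ 15.376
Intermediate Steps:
Function('W')(m) = 1
Function('S')(M) = 1 (Function('S')(M) = Pow(1, -1) = 1)
Function('A')(q) = Add(186, q)
Mul(Add(4254953, Function('A')(Function('S')(Add(16, Mul(-1, -22))))), Pow(Add(-1074601, Add(1067545, Mul(-1, -283798))), -1)) = Mul(Add(4254953, Add(186, 1)), Pow(Add(-1074601, Add(1067545, Mul(-1, -283798))), -1)) = Mul(Add(4254953, 187), Pow(Add(-1074601, Add(1067545, 283798)), -1)) = Mul(4255140, Pow(Add(-1074601, 1351343), -1)) = Mul(4255140, Pow(276742, -1)) = Mul(4255140, Rational(1, 276742)) = Rational(2127570, 138371)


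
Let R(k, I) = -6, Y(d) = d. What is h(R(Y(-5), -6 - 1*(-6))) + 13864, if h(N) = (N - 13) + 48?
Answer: 13893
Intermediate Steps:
h(N) = 35 + N (h(N) = (-13 + N) + 48 = 35 + N)
h(R(Y(-5), -6 - 1*(-6))) + 13864 = (35 - 6) + 13864 = 29 + 13864 = 13893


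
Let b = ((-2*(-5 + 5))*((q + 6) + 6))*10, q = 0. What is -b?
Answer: 0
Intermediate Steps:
b = 0 (b = ((-2*(-5 + 5))*((0 + 6) + 6))*10 = ((-2*0)*(6 + 6))*10 = (0*12)*10 = 0*10 = 0)
-b = -1*0 = 0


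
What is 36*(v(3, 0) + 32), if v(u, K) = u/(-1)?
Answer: 1044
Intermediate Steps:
v(u, K) = -u (v(u, K) = u*(-1) = -u)
36*(v(3, 0) + 32) = 36*(-1*3 + 32) = 36*(-3 + 32) = 36*29 = 1044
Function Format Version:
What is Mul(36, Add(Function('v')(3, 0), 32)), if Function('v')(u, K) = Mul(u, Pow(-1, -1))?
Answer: 1044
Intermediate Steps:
Function('v')(u, K) = Mul(-1, u) (Function('v')(u, K) = Mul(u, -1) = Mul(-1, u))
Mul(36, Add(Function('v')(3, 0), 32)) = Mul(36, Add(Mul(-1, 3), 32)) = Mul(36, Add(-3, 32)) = Mul(36, 29) = 1044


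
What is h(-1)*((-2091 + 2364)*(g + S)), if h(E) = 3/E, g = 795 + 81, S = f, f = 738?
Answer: -1321866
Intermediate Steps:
S = 738
g = 876
h(-1)*((-2091 + 2364)*(g + S)) = (3/(-1))*((-2091 + 2364)*(876 + 738)) = (3*(-1))*(273*1614) = -3*440622 = -1321866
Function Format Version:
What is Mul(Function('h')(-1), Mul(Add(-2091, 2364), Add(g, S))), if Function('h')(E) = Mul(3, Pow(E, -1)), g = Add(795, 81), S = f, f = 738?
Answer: -1321866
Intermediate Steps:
S = 738
g = 876
Mul(Function('h')(-1), Mul(Add(-2091, 2364), Add(g, S))) = Mul(Mul(3, Pow(-1, -1)), Mul(Add(-2091, 2364), Add(876, 738))) = Mul(Mul(3, -1), Mul(273, 1614)) = Mul(-3, 440622) = -1321866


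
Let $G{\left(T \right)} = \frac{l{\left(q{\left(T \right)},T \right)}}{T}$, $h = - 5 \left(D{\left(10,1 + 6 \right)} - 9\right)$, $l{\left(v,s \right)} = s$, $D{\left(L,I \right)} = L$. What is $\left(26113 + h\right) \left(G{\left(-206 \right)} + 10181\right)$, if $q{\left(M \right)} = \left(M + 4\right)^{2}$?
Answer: $265831656$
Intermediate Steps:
$q{\left(M \right)} = \left(4 + M\right)^{2}$
$h = -5$ ($h = - 5 \left(10 - 9\right) = \left(-5\right) 1 = -5$)
$G{\left(T \right)} = 1$ ($G{\left(T \right)} = \frac{T}{T} = 1$)
$\left(26113 + h\right) \left(G{\left(-206 \right)} + 10181\right) = \left(26113 - 5\right) \left(1 + 10181\right) = 26108 \cdot 10182 = 265831656$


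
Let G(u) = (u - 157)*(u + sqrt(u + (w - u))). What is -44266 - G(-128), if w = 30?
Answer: -80746 + 285*sqrt(30) ≈ -79185.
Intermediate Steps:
G(u) = (-157 + u)*(u + sqrt(30)) (G(u) = (u - 157)*(u + sqrt(u + (30 - u))) = (-157 + u)*(u + sqrt(30)))
-44266 - G(-128) = -44266 - ((-128)**2 - 157*(-128) - 157*sqrt(30) - 128*sqrt(30)) = -44266 - (16384 + 20096 - 157*sqrt(30) - 128*sqrt(30)) = -44266 - (36480 - 285*sqrt(30)) = -44266 + (-36480 + 285*sqrt(30)) = -80746 + 285*sqrt(30)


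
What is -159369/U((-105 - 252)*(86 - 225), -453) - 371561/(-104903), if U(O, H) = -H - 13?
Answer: -16554799367/46157320 ≈ -358.66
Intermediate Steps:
U(O, H) = -13 - H
-159369/U((-105 - 252)*(86 - 225), -453) - 371561/(-104903) = -159369/(-13 - 1*(-453)) - 371561/(-104903) = -159369/(-13 + 453) - 371561*(-1/104903) = -159369/440 + 371561/104903 = -16554799367/46157320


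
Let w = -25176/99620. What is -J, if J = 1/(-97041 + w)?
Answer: 24905/2416812399 ≈ 1.0305e-5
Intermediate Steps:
w = -6294/24905 (w = -25176*1/99620 = -6294/24905 ≈ -0.25272)
J = -24905/2416812399 (J = 1/(-97041 - 6294/24905) = 1/(-2416812399/24905) = -24905/2416812399 ≈ -1.0305e-5)
-J = -1*(-24905/2416812399) = 24905/2416812399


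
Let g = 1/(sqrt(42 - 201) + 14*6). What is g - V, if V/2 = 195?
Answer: -937922/2405 - I*sqrt(159)/7215 ≈ -389.99 - 0.0017477*I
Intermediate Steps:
V = 390 (V = 2*195 = 390)
g = 1/(84 + I*sqrt(159)) (g = 1/(sqrt(-159) + 84) = 1/(I*sqrt(159) + 84) = 1/(84 + I*sqrt(159)) ≈ 0.011642 - 0.0017477*I)
g - V = (28/2405 - I*sqrt(159)/7215) - 1*390 = (28/2405 - I*sqrt(159)/7215) - 390 = -937922/2405 - I*sqrt(159)/7215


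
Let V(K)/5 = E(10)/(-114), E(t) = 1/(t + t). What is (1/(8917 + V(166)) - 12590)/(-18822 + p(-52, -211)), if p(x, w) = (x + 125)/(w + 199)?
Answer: 614314087608/918693958487 ≈ 0.66868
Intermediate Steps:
E(t) = 1/(2*t)
p(x, w) = (125 + x)/(199 + w)
V(K) = -1/456 (V(K) = 5*(((1/2)/10)/(-114)) = 5*(((1/2)*(1/10))*(-1/114)) = 5*((1/20)*(-1/114)) = 5*(-1/2280) = -1/456)
(1/(8917 + V(166)) - 12590)/(-18822 + p(-52, -211)) = (1/(8917 - 1/456) - 12590)/(-18822 + (125 - 52)/(199 - 211)) = (1/(4066151/456) - 12590)/(-18822 + 73/(-12)) = (456/4066151 - 12590)/(-18822 - 1/12*73) = -51192840634/(4066151*(-18822 - 73/12)) = -51192840634/(4066151*(-225937/12)) = -51192840634/4066151*(-12/225937) = 614314087608/918693958487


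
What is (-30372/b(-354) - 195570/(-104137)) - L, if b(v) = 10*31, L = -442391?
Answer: 7139185981753/16141235 ≈ 4.4230e+5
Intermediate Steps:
b(v) = 310
(-30372/b(-354) - 195570/(-104137)) - L = (-30372/310 - 195570/(-104137)) - 1*(-442391) = (-30372*1/310 - 195570*(-1/104137)) + 442391 = (-15186/155 + 195570/104137) + 442391 = -1551111132/16141235 + 442391 = 7139185981753/16141235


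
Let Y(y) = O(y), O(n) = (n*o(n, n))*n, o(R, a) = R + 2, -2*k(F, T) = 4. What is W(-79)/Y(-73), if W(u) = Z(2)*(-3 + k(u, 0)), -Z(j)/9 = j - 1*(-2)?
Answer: -180/378359 ≈ -0.00047574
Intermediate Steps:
k(F, T) = -2 (k(F, T) = -1/2*4 = -2)
o(R, a) = 2 + R
Z(j) = -18 - 9*j (Z(j) = -9*(j - 1*(-2)) = -9*(j + 2) = -9*(2 + j) = -18 - 9*j)
O(n) = n**2*(2 + n) (O(n) = (n*(2 + n))*n = n**2*(2 + n))
W(u) = 180 (W(u) = (-18 - 9*2)*(-3 - 2) = (-18 - 18)*(-5) = -36*(-5) = 180)
Y(y) = y**2*(2 + y)
W(-79)/Y(-73) = 180/(((-73)**2*(2 - 73))) = 180/((5329*(-71))) = 180/(-378359) = 180*(-1/378359) = -180/378359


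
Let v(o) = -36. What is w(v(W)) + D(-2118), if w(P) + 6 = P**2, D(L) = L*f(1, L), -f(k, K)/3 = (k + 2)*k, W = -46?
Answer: 20352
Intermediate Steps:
f(k, K) = -3*k*(2 + k) (f(k, K) = -3*(k + 2)*k = -3*(2 + k)*k = -3*k*(2 + k))
D(L) = -9*L (D(L) = L*(-3*1*(2 + 1)) = L*(-3*1*3) = L*(-9) = -9*L)
w(P) = -6 + P**2
w(v(W)) + D(-2118) = (-6 + (-36)**2) - 9*(-2118) = (-6 + 1296) + 19062 = 1290 + 19062 = 20352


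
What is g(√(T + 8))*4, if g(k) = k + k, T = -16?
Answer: 16*I*√2 ≈ 22.627*I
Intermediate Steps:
g(k) = 2*k
g(√(T + 8))*4 = (2*√(-16 + 8))*4 = (2*√(-8))*4 = (2*(2*I*√2))*4 = (4*I*√2)*4 = 16*I*√2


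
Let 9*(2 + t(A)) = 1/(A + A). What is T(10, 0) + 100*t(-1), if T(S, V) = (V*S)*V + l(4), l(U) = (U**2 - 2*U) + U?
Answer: -1742/9 ≈ -193.56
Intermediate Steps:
l(U) = U**2 - U
t(A) = -2 + 1/(18*A) (t(A) = -2 + 1/(9*(A + A)) = -2 + 1/(9*((2*A))) = -2 + (1/(2*A))/9 = -2 + 1/(18*A))
T(S, V) = 12 + S*V**2 (T(S, V) = (V*S)*V + 4*(-1 + 4) = (S*V)*V + 4*3 = S*V**2 + 12 = 12 + S*V**2)
T(10, 0) + 100*t(-1) = (12 + 10*0**2) + 100*(-2 + (1/18)/(-1)) = (12 + 10*0) + 100*(-2 + (1/18)*(-1)) = (12 + 0) + 100*(-2 - 1/18) = 12 + 100*(-37/18) = 12 - 1850/9 = -1742/9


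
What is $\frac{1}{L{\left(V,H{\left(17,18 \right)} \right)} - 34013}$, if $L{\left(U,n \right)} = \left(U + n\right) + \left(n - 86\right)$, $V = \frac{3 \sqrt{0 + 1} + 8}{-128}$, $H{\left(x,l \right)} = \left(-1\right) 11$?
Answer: $- \frac{128}{4367499} \approx -2.9307 \cdot 10^{-5}$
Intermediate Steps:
$H{\left(x,l \right)} = -11$
$V = - \frac{11}{128}$ ($V = \left(3 \sqrt{1} + 8\right) \left(- \frac{1}{128}\right) = \left(3 \cdot 1 + 8\right) \left(- \frac{1}{128}\right) = \left(3 + 8\right) \left(- \frac{1}{128}\right) = 11 \left(- \frac{1}{128}\right) = - \frac{11}{128} \approx -0.085938$)
$L{\left(U,n \right)} = -86 + U + 2 n$ ($L{\left(U,n \right)} = \left(U + n\right) + \left(n - 86\right) = \left(U + n\right) + \left(-86 + n\right) = -86 + U + 2 n$)
$\frac{1}{L{\left(V,H{\left(17,18 \right)} \right)} - 34013} = \frac{1}{\left(-86 - \frac{11}{128} + 2 \left(-11\right)\right) - 34013} = \frac{1}{\left(-86 - \frac{11}{128} - 22\right) - 34013} = \frac{1}{- \frac{13835}{128} - 34013} = \frac{1}{- \frac{4367499}{128}} = - \frac{128}{4367499}$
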